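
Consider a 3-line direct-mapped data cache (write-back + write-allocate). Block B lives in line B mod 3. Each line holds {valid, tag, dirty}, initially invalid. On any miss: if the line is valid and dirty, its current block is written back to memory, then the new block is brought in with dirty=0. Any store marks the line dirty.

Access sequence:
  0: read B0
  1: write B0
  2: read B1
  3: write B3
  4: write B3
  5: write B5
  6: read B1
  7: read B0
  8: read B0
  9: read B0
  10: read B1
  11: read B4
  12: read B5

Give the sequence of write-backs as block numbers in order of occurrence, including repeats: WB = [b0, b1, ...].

  0 | R B0 → L0 miss [-]
  1 | W B0 → L0 hit [D]
  2 | R B1 → L1 miss [-]
  3 | W B3 → L0 miss wb→B0 [D]
  4 | W B3 → L0 hit [D]
  5 | W B5 → L2 miss [D]
  6 | R B1 → L1 hit [-]
  7 | R B0 → L0 miss wb→B3 [-]
  8 | R B0 → L0 hit [-]
  9 | R B0 → L0 hit [-]
  10 | R B1 → L1 hit [-]
  11 | R B4 → L1 miss [-]
  12 | R B5 → L2 hit [D]

WB = [0, 3]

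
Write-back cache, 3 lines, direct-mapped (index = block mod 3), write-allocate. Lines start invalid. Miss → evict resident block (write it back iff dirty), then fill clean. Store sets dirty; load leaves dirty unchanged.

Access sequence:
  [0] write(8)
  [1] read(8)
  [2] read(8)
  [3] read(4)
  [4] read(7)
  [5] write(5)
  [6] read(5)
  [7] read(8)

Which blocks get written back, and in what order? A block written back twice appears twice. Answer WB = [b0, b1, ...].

0: W B8 -> L2 miss  d=D]
1: R B8 -> L2 hit  d=D]
2: R B8 -> L2 hit  d=D]
3: R B4 -> L1 miss  d=-]
4: R B7 -> L1 miss  d=-]
5: W B5 -> L2 miss wb->B8  d=D]
6: R B5 -> L2 hit  d=D]
7: R B8 -> L2 miss wb->B5  d=-]

WB = [8, 5]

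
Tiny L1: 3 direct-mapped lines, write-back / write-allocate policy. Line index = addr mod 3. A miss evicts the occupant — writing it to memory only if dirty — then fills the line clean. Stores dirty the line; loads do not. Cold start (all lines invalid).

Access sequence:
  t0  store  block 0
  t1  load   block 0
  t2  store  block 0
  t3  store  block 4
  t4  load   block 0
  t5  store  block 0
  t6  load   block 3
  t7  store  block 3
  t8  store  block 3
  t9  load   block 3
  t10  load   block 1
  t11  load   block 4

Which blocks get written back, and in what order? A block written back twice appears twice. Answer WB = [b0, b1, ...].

0: W B0 -> L0 miss  d=D]
1: R B0 -> L0 hit  d=D]
2: W B0 -> L0 hit  d=D]
3: W B4 -> L1 miss  d=D]
4: R B0 -> L0 hit  d=D]
5: W B0 -> L0 hit  d=D]
6: R B3 -> L0 miss wb->B0  d=-]
7: W B3 -> L0 hit  d=D]
8: W B3 -> L0 hit  d=D]
9: R B3 -> L0 hit  d=D]
10: R B1 -> L1 miss wb->B4  d=-]
11: R B4 -> L1 miss  d=-]

WB = [0, 4]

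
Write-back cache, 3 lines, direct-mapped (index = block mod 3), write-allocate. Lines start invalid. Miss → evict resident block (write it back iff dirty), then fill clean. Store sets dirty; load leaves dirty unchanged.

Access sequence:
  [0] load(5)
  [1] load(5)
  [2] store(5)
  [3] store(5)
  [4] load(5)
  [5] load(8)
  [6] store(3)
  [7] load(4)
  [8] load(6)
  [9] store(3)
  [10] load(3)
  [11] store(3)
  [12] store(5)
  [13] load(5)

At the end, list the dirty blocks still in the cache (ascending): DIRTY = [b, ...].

DIRTY = [3, 5]

0: R B5 -> L2 miss  d=-]
1: R B5 -> L2 hit  d=-]
2: W B5 -> L2 hit  d=D]
3: W B5 -> L2 hit  d=D]
4: R B5 -> L2 hit  d=D]
5: R B8 -> L2 miss wb->B5  d=-]
6: W B3 -> L0 miss  d=D]
7: R B4 -> L1 miss  d=-]
8: R B6 -> L0 miss wb->B3  d=-]
9: W B3 -> L0 miss  d=D]
10: R B3 -> L0 hit  d=D]
11: W B3 -> L0 hit  d=D]
12: W B5 -> L2 miss  d=D]
13: R B5 -> L2 hit  d=D]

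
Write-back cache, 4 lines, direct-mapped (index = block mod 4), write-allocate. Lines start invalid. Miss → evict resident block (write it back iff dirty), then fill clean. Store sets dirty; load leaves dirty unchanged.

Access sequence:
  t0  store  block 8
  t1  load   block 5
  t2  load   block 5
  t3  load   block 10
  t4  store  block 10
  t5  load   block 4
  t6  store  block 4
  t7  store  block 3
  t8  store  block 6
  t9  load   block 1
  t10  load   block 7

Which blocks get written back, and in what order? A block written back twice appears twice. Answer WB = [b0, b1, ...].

WB = [8, 10, 3]

0: W B8 -> L0 miss  d=D]
1: R B5 -> L1 miss  d=-]
2: R B5 -> L1 hit  d=-]
3: R B10 -> L2 miss  d=-]
4: W B10 -> L2 hit  d=D]
5: R B4 -> L0 miss wb->B8  d=-]
6: W B4 -> L0 hit  d=D]
7: W B3 -> L3 miss  d=D]
8: W B6 -> L2 miss wb->B10  d=D]
9: R B1 -> L1 miss  d=-]
10: R B7 -> L3 miss wb->B3  d=-]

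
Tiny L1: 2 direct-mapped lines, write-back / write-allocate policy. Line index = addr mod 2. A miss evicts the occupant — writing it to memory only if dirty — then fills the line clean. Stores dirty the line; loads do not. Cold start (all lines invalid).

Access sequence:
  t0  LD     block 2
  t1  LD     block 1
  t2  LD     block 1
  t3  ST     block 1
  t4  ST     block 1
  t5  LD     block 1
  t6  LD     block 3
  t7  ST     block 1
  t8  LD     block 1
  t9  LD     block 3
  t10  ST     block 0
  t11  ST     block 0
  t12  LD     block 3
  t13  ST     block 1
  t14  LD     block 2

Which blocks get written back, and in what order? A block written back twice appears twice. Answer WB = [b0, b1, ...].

0: R B2 -> L0 miss  d=-]
1: R B1 -> L1 miss  d=-]
2: R B1 -> L1 hit  d=-]
3: W B1 -> L1 hit  d=D]
4: W B1 -> L1 hit  d=D]
5: R B1 -> L1 hit  d=D]
6: R B3 -> L1 miss wb->B1  d=-]
7: W B1 -> L1 miss  d=D]
8: R B1 -> L1 hit  d=D]
9: R B3 -> L1 miss wb->B1  d=-]
10: W B0 -> L0 miss  d=D]
11: W B0 -> L0 hit  d=D]
12: R B3 -> L1 hit  d=-]
13: W B1 -> L1 miss  d=D]
14: R B2 -> L0 miss wb->B0  d=-]

WB = [1, 1, 0]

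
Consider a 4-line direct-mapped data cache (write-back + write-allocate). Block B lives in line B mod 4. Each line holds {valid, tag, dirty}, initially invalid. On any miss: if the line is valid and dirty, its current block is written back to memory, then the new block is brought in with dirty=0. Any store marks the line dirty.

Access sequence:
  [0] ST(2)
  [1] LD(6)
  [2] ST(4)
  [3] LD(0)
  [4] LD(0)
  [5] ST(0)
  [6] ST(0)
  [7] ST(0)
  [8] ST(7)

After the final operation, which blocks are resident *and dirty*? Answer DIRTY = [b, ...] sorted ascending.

DIRTY = [0, 7]

0: W B2 → L2 miss [D]
1: R B6 → L2 miss wb→B2 [-]
2: W B4 → L0 miss [D]
3: R B0 → L0 miss wb→B4 [-]
4: R B0 → L0 hit [-]
5: W B0 → L0 hit [D]
6: W B0 → L0 hit [D]
7: W B0 → L0 hit [D]
8: W B7 → L3 miss [D]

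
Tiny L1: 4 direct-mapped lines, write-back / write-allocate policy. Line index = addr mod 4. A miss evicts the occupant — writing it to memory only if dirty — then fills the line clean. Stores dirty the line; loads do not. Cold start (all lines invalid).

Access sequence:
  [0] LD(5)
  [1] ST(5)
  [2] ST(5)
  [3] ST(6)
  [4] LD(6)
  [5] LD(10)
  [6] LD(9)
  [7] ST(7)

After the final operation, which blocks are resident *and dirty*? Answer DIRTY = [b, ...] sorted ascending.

DIRTY = [7]

  0 | R B5 → L1 miss [-]
  1 | W B5 → L1 hit [D]
  2 | W B5 → L1 hit [D]
  3 | W B6 → L2 miss [D]
  4 | R B6 → L2 hit [D]
  5 | R B10 → L2 miss wb→B6 [-]
  6 | R B9 → L1 miss wb→B5 [-]
  7 | W B7 → L3 miss [D]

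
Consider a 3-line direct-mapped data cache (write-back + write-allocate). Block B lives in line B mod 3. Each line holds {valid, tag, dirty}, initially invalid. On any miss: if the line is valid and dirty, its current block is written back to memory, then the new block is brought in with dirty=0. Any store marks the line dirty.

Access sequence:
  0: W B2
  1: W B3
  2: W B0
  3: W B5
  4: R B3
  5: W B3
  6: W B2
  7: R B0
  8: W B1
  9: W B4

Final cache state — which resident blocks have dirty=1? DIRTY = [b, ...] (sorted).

DIRTY = [2, 4]

0: W B2 → L2 miss [D]
1: W B3 → L0 miss [D]
2: W B0 → L0 miss wb→B3 [D]
3: W B5 → L2 miss wb→B2 [D]
4: R B3 → L0 miss wb→B0 [-]
5: W B3 → L0 hit [D]
6: W B2 → L2 miss wb→B5 [D]
7: R B0 → L0 miss wb→B3 [-]
8: W B1 → L1 miss [D]
9: W B4 → L1 miss wb→B1 [D]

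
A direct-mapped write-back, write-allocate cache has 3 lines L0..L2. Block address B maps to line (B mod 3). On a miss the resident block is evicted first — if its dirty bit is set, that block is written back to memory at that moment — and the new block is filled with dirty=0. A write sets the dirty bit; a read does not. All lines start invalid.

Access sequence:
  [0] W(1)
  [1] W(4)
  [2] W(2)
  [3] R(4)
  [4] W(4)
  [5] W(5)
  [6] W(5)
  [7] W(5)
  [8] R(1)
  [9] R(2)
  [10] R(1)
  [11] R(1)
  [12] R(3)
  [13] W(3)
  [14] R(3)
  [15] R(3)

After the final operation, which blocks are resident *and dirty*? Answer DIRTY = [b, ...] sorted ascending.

DIRTY = [3]

  0 | W B1 → L1 miss [D]
  1 | W B4 → L1 miss wb→B1 [D]
  2 | W B2 → L2 miss [D]
  3 | R B4 → L1 hit [D]
  4 | W B4 → L1 hit [D]
  5 | W B5 → L2 miss wb→B2 [D]
  6 | W B5 → L2 hit [D]
  7 | W B5 → L2 hit [D]
  8 | R B1 → L1 miss wb→B4 [-]
  9 | R B2 → L2 miss wb→B5 [-]
  10 | R B1 → L1 hit [-]
  11 | R B1 → L1 hit [-]
  12 | R B3 → L0 miss [-]
  13 | W B3 → L0 hit [D]
  14 | R B3 → L0 hit [D]
  15 | R B3 → L0 hit [D]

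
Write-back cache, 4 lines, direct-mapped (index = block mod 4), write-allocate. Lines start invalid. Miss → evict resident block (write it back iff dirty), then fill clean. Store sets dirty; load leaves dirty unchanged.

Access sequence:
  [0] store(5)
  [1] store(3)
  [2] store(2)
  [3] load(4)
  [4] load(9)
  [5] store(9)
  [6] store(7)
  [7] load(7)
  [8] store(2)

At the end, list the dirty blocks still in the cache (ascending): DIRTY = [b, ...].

0: W B5 → L1 miss [D]
1: W B3 → L3 miss [D]
2: W B2 → L2 miss [D]
3: R B4 → L0 miss [-]
4: R B9 → L1 miss wb→B5 [-]
5: W B9 → L1 hit [D]
6: W B7 → L3 miss wb→B3 [D]
7: R B7 → L3 hit [D]
8: W B2 → L2 hit [D]

DIRTY = [2, 7, 9]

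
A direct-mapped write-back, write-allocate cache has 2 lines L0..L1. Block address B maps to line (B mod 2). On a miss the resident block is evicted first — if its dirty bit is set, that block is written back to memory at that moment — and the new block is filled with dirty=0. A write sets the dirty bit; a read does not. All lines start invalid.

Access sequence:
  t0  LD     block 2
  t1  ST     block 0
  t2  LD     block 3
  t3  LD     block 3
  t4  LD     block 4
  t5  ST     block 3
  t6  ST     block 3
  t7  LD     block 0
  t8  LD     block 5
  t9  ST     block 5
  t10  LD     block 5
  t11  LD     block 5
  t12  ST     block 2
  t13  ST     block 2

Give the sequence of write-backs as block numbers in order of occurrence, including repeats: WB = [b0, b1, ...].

WB = [0, 3]

0: R B2 → L0 miss [-]
1: W B0 → L0 miss [D]
2: R B3 → L1 miss [-]
3: R B3 → L1 hit [-]
4: R B4 → L0 miss wb→B0 [-]
5: W B3 → L1 hit [D]
6: W B3 → L1 hit [D]
7: R B0 → L0 miss [-]
8: R B5 → L1 miss wb→B3 [-]
9: W B5 → L1 hit [D]
10: R B5 → L1 hit [D]
11: R B5 → L1 hit [D]
12: W B2 → L0 miss [D]
13: W B2 → L0 hit [D]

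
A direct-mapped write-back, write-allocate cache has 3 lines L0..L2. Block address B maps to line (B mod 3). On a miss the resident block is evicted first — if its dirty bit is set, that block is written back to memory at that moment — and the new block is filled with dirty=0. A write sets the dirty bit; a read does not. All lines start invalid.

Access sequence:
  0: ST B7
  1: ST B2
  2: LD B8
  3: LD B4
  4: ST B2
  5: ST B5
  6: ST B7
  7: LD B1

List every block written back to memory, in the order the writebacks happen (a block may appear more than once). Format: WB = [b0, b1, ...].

0: W B7 → L1 miss [D]
1: W B2 → L2 miss [D]
2: R B8 → L2 miss wb→B2 [-]
3: R B4 → L1 miss wb→B7 [-]
4: W B2 → L2 miss [D]
5: W B5 → L2 miss wb→B2 [D]
6: W B7 → L1 miss [D]
7: R B1 → L1 miss wb→B7 [-]

WB = [2, 7, 2, 7]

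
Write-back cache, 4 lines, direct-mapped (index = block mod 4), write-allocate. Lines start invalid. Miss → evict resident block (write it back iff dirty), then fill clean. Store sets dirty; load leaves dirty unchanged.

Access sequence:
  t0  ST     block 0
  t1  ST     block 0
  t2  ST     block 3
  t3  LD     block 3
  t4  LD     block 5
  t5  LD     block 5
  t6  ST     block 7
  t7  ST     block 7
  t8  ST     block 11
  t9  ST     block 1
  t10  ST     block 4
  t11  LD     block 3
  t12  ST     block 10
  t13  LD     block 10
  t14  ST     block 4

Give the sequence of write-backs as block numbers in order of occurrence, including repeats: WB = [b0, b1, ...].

0: W B0 → L0 miss [D]
1: W B0 → L0 hit [D]
2: W B3 → L3 miss [D]
3: R B3 → L3 hit [D]
4: R B5 → L1 miss [-]
5: R B5 → L1 hit [-]
6: W B7 → L3 miss wb→B3 [D]
7: W B7 → L3 hit [D]
8: W B11 → L3 miss wb→B7 [D]
9: W B1 → L1 miss [D]
10: W B4 → L0 miss wb→B0 [D]
11: R B3 → L3 miss wb→B11 [-]
12: W B10 → L2 miss [D]
13: R B10 → L2 hit [D]
14: W B4 → L0 hit [D]

WB = [3, 7, 0, 11]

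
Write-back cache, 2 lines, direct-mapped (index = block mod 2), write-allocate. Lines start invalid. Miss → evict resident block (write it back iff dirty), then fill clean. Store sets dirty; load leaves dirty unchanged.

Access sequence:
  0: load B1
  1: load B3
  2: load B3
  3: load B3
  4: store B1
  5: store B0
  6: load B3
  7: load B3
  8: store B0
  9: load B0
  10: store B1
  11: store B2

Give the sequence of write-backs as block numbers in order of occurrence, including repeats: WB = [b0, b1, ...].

WB = [1, 0]

0: R B1 → L1 miss [-]
1: R B3 → L1 miss [-]
2: R B3 → L1 hit [-]
3: R B3 → L1 hit [-]
4: W B1 → L1 miss [D]
5: W B0 → L0 miss [D]
6: R B3 → L1 miss wb→B1 [-]
7: R B3 → L1 hit [-]
8: W B0 → L0 hit [D]
9: R B0 → L0 hit [D]
10: W B1 → L1 miss [D]
11: W B2 → L0 miss wb→B0 [D]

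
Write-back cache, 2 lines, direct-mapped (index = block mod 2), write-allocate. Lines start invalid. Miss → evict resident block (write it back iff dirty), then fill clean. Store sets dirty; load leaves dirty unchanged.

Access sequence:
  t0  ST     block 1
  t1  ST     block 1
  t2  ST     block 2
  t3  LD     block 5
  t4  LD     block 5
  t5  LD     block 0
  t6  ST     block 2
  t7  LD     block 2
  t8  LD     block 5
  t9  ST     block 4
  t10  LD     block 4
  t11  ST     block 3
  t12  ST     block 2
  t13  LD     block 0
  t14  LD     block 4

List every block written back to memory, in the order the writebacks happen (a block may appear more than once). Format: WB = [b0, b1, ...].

0: W B1 -> L1 miss  d=D]
1: W B1 -> L1 hit  d=D]
2: W B2 -> L0 miss  d=D]
3: R B5 -> L1 miss wb->B1  d=-]
4: R B5 -> L1 hit  d=-]
5: R B0 -> L0 miss wb->B2  d=-]
6: W B2 -> L0 miss  d=D]
7: R B2 -> L0 hit  d=D]
8: R B5 -> L1 hit  d=-]
9: W B4 -> L0 miss wb->B2  d=D]
10: R B4 -> L0 hit  d=D]
11: W B3 -> L1 miss  d=D]
12: W B2 -> L0 miss wb->B4  d=D]
13: R B0 -> L0 miss wb->B2  d=-]
14: R B4 -> L0 miss  d=-]

WB = [1, 2, 2, 4, 2]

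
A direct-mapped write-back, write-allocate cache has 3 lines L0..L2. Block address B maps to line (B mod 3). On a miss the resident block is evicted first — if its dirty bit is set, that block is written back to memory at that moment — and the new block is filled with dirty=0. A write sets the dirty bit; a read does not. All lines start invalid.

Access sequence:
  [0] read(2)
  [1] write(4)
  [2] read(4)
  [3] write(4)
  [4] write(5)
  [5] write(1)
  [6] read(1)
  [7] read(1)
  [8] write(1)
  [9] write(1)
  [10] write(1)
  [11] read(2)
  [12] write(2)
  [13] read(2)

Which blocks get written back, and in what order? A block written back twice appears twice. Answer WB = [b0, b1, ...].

0: R B2 → L2 miss [-]
1: W B4 → L1 miss [D]
2: R B4 → L1 hit [D]
3: W B4 → L1 hit [D]
4: W B5 → L2 miss [D]
5: W B1 → L1 miss wb→B4 [D]
6: R B1 → L1 hit [D]
7: R B1 → L1 hit [D]
8: W B1 → L1 hit [D]
9: W B1 → L1 hit [D]
10: W B1 → L1 hit [D]
11: R B2 → L2 miss wb→B5 [-]
12: W B2 → L2 hit [D]
13: R B2 → L2 hit [D]

WB = [4, 5]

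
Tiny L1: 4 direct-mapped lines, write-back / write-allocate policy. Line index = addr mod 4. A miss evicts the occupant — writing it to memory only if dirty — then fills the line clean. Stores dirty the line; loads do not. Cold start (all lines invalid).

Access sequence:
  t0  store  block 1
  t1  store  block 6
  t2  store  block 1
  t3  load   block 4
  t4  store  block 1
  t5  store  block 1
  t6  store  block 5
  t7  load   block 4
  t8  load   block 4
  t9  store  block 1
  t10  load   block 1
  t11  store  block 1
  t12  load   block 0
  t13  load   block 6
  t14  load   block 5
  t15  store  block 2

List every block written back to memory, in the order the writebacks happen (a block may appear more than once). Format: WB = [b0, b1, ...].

0: W B1 → L1 miss [D]
1: W B6 → L2 miss [D]
2: W B1 → L1 hit [D]
3: R B4 → L0 miss [-]
4: W B1 → L1 hit [D]
5: W B1 → L1 hit [D]
6: W B5 → L1 miss wb→B1 [D]
7: R B4 → L0 hit [-]
8: R B4 → L0 hit [-]
9: W B1 → L1 miss wb→B5 [D]
10: R B1 → L1 hit [D]
11: W B1 → L1 hit [D]
12: R B0 → L0 miss [-]
13: R B6 → L2 hit [D]
14: R B5 → L1 miss wb→B1 [-]
15: W B2 → L2 miss wb→B6 [D]

WB = [1, 5, 1, 6]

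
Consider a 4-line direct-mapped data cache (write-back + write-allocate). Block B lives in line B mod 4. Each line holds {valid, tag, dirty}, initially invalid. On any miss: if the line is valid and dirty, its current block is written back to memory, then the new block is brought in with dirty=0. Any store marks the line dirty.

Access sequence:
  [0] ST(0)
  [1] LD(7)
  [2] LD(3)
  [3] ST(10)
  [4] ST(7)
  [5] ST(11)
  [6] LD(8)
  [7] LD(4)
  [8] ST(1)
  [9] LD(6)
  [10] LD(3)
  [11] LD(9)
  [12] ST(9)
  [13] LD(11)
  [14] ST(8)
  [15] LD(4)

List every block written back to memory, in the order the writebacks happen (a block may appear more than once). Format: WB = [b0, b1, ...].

WB = [7, 0, 10, 11, 1, 8]

0: W B0 -> L0 miss  d=D]
1: R B7 -> L3 miss  d=-]
2: R B3 -> L3 miss  d=-]
3: W B10 -> L2 miss  d=D]
4: W B7 -> L3 miss  d=D]
5: W B11 -> L3 miss wb->B7  d=D]
6: R B8 -> L0 miss wb->B0  d=-]
7: R B4 -> L0 miss  d=-]
8: W B1 -> L1 miss  d=D]
9: R B6 -> L2 miss wb->B10  d=-]
10: R B3 -> L3 miss wb->B11  d=-]
11: R B9 -> L1 miss wb->B1  d=-]
12: W B9 -> L1 hit  d=D]
13: R B11 -> L3 miss  d=-]
14: W B8 -> L0 miss  d=D]
15: R B4 -> L0 miss wb->B8  d=-]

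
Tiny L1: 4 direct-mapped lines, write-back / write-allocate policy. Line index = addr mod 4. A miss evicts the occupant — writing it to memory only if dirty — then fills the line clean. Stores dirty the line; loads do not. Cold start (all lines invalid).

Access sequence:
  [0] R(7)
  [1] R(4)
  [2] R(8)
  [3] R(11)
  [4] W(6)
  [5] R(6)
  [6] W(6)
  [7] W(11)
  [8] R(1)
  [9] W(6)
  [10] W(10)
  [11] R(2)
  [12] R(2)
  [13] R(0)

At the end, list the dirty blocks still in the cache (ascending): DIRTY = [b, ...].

0: R B7 -> L3 miss  d=-]
1: R B4 -> L0 miss  d=-]
2: R B8 -> L0 miss  d=-]
3: R B11 -> L3 miss  d=-]
4: W B6 -> L2 miss  d=D]
5: R B6 -> L2 hit  d=D]
6: W B6 -> L2 hit  d=D]
7: W B11 -> L3 hit  d=D]
8: R B1 -> L1 miss  d=-]
9: W B6 -> L2 hit  d=D]
10: W B10 -> L2 miss wb->B6  d=D]
11: R B2 -> L2 miss wb->B10  d=-]
12: R B2 -> L2 hit  d=-]
13: R B0 -> L0 miss  d=-]

DIRTY = [11]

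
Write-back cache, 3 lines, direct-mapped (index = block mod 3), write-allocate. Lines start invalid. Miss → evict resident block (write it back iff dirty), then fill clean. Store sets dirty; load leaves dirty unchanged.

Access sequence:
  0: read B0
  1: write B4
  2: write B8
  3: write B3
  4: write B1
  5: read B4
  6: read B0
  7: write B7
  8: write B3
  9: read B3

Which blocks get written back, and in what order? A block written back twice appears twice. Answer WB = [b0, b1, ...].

  0 | R B0 → L0 miss [-]
  1 | W B4 → L1 miss [D]
  2 | W B8 → L2 miss [D]
  3 | W B3 → L0 miss [D]
  4 | W B1 → L1 miss wb→B4 [D]
  5 | R B4 → L1 miss wb→B1 [-]
  6 | R B0 → L0 miss wb→B3 [-]
  7 | W B7 → L1 miss [D]
  8 | W B3 → L0 miss [D]
  9 | R B3 → L0 hit [D]

WB = [4, 1, 3]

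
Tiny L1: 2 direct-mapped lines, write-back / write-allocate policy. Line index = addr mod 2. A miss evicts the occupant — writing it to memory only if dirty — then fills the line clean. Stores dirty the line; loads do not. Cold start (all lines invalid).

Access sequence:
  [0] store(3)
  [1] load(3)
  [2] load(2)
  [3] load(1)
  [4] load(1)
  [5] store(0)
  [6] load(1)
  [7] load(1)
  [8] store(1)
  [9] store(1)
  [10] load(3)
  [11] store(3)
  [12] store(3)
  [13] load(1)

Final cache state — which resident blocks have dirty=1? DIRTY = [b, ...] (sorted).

DIRTY = [0]

0: W B3 → L1 miss [D]
1: R B3 → L1 hit [D]
2: R B2 → L0 miss [-]
3: R B1 → L1 miss wb→B3 [-]
4: R B1 → L1 hit [-]
5: W B0 → L0 miss [D]
6: R B1 → L1 hit [-]
7: R B1 → L1 hit [-]
8: W B1 → L1 hit [D]
9: W B1 → L1 hit [D]
10: R B3 → L1 miss wb→B1 [-]
11: W B3 → L1 hit [D]
12: W B3 → L1 hit [D]
13: R B1 → L1 miss wb→B3 [-]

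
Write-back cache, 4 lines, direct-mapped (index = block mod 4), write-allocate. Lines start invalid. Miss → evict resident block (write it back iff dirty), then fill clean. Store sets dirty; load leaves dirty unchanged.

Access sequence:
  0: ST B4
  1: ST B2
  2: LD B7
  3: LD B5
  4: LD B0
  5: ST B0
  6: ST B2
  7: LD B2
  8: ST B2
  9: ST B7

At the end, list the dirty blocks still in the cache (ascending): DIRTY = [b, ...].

DIRTY = [0, 2, 7]

  0 | W B4 → L0 miss [D]
  1 | W B2 → L2 miss [D]
  2 | R B7 → L3 miss [-]
  3 | R B5 → L1 miss [-]
  4 | R B0 → L0 miss wb→B4 [-]
  5 | W B0 → L0 hit [D]
  6 | W B2 → L2 hit [D]
  7 | R B2 → L2 hit [D]
  8 | W B2 → L2 hit [D]
  9 | W B7 → L3 hit [D]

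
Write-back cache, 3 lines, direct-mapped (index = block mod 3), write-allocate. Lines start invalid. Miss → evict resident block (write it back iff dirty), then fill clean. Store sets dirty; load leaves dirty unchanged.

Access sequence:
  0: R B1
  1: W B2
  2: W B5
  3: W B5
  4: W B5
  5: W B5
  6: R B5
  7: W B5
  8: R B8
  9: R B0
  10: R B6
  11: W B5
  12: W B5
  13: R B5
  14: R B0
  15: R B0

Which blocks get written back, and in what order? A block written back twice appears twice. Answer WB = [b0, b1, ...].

WB = [2, 5]

0: R B1 → L1 miss [-]
1: W B2 → L2 miss [D]
2: W B5 → L2 miss wb→B2 [D]
3: W B5 → L2 hit [D]
4: W B5 → L2 hit [D]
5: W B5 → L2 hit [D]
6: R B5 → L2 hit [D]
7: W B5 → L2 hit [D]
8: R B8 → L2 miss wb→B5 [-]
9: R B0 → L0 miss [-]
10: R B6 → L0 miss [-]
11: W B5 → L2 miss [D]
12: W B5 → L2 hit [D]
13: R B5 → L2 hit [D]
14: R B0 → L0 miss [-]
15: R B0 → L0 hit [-]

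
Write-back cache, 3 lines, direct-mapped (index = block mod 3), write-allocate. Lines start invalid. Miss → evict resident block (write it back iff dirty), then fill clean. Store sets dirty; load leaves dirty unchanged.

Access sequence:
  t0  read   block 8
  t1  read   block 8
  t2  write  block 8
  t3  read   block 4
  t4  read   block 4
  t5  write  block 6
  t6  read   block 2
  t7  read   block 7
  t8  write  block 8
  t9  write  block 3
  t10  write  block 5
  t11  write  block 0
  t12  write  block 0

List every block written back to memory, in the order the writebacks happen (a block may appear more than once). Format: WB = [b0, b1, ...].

WB = [8, 6, 8, 3]

0: R B8 -> L2 miss  d=-]
1: R B8 -> L2 hit  d=-]
2: W B8 -> L2 hit  d=D]
3: R B4 -> L1 miss  d=-]
4: R B4 -> L1 hit  d=-]
5: W B6 -> L0 miss  d=D]
6: R B2 -> L2 miss wb->B8  d=-]
7: R B7 -> L1 miss  d=-]
8: W B8 -> L2 miss  d=D]
9: W B3 -> L0 miss wb->B6  d=D]
10: W B5 -> L2 miss wb->B8  d=D]
11: W B0 -> L0 miss wb->B3  d=D]
12: W B0 -> L0 hit  d=D]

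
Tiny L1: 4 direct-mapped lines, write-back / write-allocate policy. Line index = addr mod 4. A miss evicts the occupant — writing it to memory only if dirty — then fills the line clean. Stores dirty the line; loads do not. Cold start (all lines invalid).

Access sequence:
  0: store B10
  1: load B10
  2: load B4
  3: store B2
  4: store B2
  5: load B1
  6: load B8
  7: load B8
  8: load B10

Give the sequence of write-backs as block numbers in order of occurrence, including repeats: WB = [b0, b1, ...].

  0 | W B10 → L2 miss [D]
  1 | R B10 → L2 hit [D]
  2 | R B4 → L0 miss [-]
  3 | W B2 → L2 miss wb→B10 [D]
  4 | W B2 → L2 hit [D]
  5 | R B1 → L1 miss [-]
  6 | R B8 → L0 miss [-]
  7 | R B8 → L0 hit [-]
  8 | R B10 → L2 miss wb→B2 [-]

WB = [10, 2]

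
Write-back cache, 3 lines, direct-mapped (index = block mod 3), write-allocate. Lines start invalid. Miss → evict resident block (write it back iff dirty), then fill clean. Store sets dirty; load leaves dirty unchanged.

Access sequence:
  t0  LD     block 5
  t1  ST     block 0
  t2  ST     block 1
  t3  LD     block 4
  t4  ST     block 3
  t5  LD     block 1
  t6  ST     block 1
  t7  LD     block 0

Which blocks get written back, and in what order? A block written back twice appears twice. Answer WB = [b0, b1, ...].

WB = [1, 0, 3]

0: R B5 -> L2 miss  d=-]
1: W B0 -> L0 miss  d=D]
2: W B1 -> L1 miss  d=D]
3: R B4 -> L1 miss wb->B1  d=-]
4: W B3 -> L0 miss wb->B0  d=D]
5: R B1 -> L1 miss  d=-]
6: W B1 -> L1 hit  d=D]
7: R B0 -> L0 miss wb->B3  d=-]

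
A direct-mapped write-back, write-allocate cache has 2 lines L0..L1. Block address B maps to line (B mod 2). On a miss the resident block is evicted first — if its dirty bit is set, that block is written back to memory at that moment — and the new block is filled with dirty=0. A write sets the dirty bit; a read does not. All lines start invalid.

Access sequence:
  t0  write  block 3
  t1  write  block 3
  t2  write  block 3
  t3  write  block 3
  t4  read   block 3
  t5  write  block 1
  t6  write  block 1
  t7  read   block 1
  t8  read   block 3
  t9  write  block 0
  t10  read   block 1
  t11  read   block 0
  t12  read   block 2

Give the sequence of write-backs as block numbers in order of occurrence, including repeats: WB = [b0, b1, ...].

0: W B3 → L1 miss [D]
1: W B3 → L1 hit [D]
2: W B3 → L1 hit [D]
3: W B3 → L1 hit [D]
4: R B3 → L1 hit [D]
5: W B1 → L1 miss wb→B3 [D]
6: W B1 → L1 hit [D]
7: R B1 → L1 hit [D]
8: R B3 → L1 miss wb→B1 [-]
9: W B0 → L0 miss [D]
10: R B1 → L1 miss [-]
11: R B0 → L0 hit [D]
12: R B2 → L0 miss wb→B0 [-]

WB = [3, 1, 0]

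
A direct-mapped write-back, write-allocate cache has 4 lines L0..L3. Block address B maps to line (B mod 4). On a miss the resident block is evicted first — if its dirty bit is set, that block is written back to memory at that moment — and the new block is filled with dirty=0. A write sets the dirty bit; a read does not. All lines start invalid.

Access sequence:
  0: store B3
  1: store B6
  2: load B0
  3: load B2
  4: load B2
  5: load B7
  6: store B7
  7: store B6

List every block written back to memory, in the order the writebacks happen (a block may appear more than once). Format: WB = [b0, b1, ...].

WB = [6, 3]

0: W B3 → L3 miss [D]
1: W B6 → L2 miss [D]
2: R B0 → L0 miss [-]
3: R B2 → L2 miss wb→B6 [-]
4: R B2 → L2 hit [-]
5: R B7 → L3 miss wb→B3 [-]
6: W B7 → L3 hit [D]
7: W B6 → L2 miss [D]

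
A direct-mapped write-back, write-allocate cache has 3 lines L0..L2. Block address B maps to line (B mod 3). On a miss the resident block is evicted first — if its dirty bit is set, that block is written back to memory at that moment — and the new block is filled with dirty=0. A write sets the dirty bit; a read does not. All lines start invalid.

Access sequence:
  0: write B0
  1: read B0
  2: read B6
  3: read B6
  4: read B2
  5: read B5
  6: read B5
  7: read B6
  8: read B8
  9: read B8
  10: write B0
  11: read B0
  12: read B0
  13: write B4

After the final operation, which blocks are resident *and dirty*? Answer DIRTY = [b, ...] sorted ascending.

DIRTY = [0, 4]

0: W B0 -> L0 miss  d=D]
1: R B0 -> L0 hit  d=D]
2: R B6 -> L0 miss wb->B0  d=-]
3: R B6 -> L0 hit  d=-]
4: R B2 -> L2 miss  d=-]
5: R B5 -> L2 miss  d=-]
6: R B5 -> L2 hit  d=-]
7: R B6 -> L0 hit  d=-]
8: R B8 -> L2 miss  d=-]
9: R B8 -> L2 hit  d=-]
10: W B0 -> L0 miss  d=D]
11: R B0 -> L0 hit  d=D]
12: R B0 -> L0 hit  d=D]
13: W B4 -> L1 miss  d=D]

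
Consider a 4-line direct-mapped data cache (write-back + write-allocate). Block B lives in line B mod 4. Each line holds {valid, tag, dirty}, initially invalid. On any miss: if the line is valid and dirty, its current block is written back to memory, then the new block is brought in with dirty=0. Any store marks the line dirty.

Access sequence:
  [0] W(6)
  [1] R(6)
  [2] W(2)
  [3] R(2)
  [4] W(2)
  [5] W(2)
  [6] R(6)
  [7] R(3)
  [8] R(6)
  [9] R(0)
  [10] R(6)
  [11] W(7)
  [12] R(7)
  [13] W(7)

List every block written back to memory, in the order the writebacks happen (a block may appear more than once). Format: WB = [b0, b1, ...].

0: W B6 → L2 miss [D]
1: R B6 → L2 hit [D]
2: W B2 → L2 miss wb→B6 [D]
3: R B2 → L2 hit [D]
4: W B2 → L2 hit [D]
5: W B2 → L2 hit [D]
6: R B6 → L2 miss wb→B2 [-]
7: R B3 → L3 miss [-]
8: R B6 → L2 hit [-]
9: R B0 → L0 miss [-]
10: R B6 → L2 hit [-]
11: W B7 → L3 miss [D]
12: R B7 → L3 hit [D]
13: W B7 → L3 hit [D]

WB = [6, 2]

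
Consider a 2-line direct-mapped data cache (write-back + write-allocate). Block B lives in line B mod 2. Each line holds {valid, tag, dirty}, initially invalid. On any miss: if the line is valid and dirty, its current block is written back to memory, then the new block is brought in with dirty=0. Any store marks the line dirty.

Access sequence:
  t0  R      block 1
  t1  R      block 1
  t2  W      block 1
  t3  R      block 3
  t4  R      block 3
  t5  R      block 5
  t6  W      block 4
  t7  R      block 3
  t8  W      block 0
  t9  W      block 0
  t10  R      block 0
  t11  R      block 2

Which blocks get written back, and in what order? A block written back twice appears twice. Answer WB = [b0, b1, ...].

  0 | R B1 → L1 miss [-]
  1 | R B1 → L1 hit [-]
  2 | W B1 → L1 hit [D]
  3 | R B3 → L1 miss wb→B1 [-]
  4 | R B3 → L1 hit [-]
  5 | R B5 → L1 miss [-]
  6 | W B4 → L0 miss [D]
  7 | R B3 → L1 miss [-]
  8 | W B0 → L0 miss wb→B4 [D]
  9 | W B0 → L0 hit [D]
  10 | R B0 → L0 hit [D]
  11 | R B2 → L0 miss wb→B0 [-]

WB = [1, 4, 0]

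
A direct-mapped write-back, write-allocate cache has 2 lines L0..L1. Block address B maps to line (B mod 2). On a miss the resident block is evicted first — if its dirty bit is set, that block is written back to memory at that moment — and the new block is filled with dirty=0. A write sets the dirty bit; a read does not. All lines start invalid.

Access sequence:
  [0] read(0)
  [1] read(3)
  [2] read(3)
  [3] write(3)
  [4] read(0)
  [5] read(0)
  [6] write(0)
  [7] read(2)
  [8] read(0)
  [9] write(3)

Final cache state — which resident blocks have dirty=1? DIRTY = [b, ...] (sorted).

DIRTY = [3]

  0 | R B0 → L0 miss [-]
  1 | R B3 → L1 miss [-]
  2 | R B3 → L1 hit [-]
  3 | W B3 → L1 hit [D]
  4 | R B0 → L0 hit [-]
  5 | R B0 → L0 hit [-]
  6 | W B0 → L0 hit [D]
  7 | R B2 → L0 miss wb→B0 [-]
  8 | R B0 → L0 miss [-]
  9 | W B3 → L1 hit [D]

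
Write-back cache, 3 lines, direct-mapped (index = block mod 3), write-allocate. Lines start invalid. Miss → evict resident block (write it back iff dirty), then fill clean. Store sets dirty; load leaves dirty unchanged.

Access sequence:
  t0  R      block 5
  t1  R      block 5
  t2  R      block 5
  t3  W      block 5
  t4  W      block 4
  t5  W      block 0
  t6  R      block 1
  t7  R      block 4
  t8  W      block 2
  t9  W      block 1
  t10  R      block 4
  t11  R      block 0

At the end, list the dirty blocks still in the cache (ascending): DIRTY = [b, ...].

DIRTY = [0, 2]

0: R B5 -> L2 miss  d=-]
1: R B5 -> L2 hit  d=-]
2: R B5 -> L2 hit  d=-]
3: W B5 -> L2 hit  d=D]
4: W B4 -> L1 miss  d=D]
5: W B0 -> L0 miss  d=D]
6: R B1 -> L1 miss wb->B4  d=-]
7: R B4 -> L1 miss  d=-]
8: W B2 -> L2 miss wb->B5  d=D]
9: W B1 -> L1 miss  d=D]
10: R B4 -> L1 miss wb->B1  d=-]
11: R B0 -> L0 hit  d=D]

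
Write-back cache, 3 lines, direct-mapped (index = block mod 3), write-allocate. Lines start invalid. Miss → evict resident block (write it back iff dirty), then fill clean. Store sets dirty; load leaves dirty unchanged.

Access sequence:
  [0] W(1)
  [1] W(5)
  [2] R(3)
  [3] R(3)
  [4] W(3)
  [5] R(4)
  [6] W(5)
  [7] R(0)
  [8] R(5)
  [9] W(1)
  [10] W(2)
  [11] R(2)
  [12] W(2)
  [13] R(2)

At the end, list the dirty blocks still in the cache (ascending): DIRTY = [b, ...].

DIRTY = [1, 2]

0: W B1 → L1 miss [D]
1: W B5 → L2 miss [D]
2: R B3 → L0 miss [-]
3: R B3 → L0 hit [-]
4: W B3 → L0 hit [D]
5: R B4 → L1 miss wb→B1 [-]
6: W B5 → L2 hit [D]
7: R B0 → L0 miss wb→B3 [-]
8: R B5 → L2 hit [D]
9: W B1 → L1 miss [D]
10: W B2 → L2 miss wb→B5 [D]
11: R B2 → L2 hit [D]
12: W B2 → L2 hit [D]
13: R B2 → L2 hit [D]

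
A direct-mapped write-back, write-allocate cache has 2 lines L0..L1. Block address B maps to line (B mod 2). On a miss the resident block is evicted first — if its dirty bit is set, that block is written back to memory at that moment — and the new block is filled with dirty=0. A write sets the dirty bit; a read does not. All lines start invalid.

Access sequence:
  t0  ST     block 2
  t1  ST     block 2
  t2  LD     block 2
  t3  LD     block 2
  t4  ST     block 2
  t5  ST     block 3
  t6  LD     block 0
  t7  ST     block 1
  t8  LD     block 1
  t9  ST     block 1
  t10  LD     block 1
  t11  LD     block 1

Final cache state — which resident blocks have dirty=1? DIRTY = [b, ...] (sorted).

DIRTY = [1]

0: W B2 -> L0 miss  d=D]
1: W B2 -> L0 hit  d=D]
2: R B2 -> L0 hit  d=D]
3: R B2 -> L0 hit  d=D]
4: W B2 -> L0 hit  d=D]
5: W B3 -> L1 miss  d=D]
6: R B0 -> L0 miss wb->B2  d=-]
7: W B1 -> L1 miss wb->B3  d=D]
8: R B1 -> L1 hit  d=D]
9: W B1 -> L1 hit  d=D]
10: R B1 -> L1 hit  d=D]
11: R B1 -> L1 hit  d=D]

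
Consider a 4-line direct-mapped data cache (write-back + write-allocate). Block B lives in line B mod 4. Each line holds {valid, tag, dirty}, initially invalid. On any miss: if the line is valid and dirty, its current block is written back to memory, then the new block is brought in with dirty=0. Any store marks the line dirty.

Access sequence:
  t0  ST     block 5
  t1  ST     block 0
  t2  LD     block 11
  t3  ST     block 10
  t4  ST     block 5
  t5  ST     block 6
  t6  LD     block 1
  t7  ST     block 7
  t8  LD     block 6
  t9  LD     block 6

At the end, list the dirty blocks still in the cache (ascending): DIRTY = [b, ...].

DIRTY = [0, 6, 7]

0: W B5 -> L1 miss  d=D]
1: W B0 -> L0 miss  d=D]
2: R B11 -> L3 miss  d=-]
3: W B10 -> L2 miss  d=D]
4: W B5 -> L1 hit  d=D]
5: W B6 -> L2 miss wb->B10  d=D]
6: R B1 -> L1 miss wb->B5  d=-]
7: W B7 -> L3 miss  d=D]
8: R B6 -> L2 hit  d=D]
9: R B6 -> L2 hit  d=D]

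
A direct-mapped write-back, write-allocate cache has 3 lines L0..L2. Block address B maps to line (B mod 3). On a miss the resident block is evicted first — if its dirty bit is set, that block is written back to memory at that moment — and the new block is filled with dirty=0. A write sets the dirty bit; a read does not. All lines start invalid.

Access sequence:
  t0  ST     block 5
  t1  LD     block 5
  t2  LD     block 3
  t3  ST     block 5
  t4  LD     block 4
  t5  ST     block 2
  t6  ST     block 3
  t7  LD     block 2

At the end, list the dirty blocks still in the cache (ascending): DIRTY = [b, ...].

0: W B5 -> L2 miss  d=D]
1: R B5 -> L2 hit  d=D]
2: R B3 -> L0 miss  d=-]
3: W B5 -> L2 hit  d=D]
4: R B4 -> L1 miss  d=-]
5: W B2 -> L2 miss wb->B5  d=D]
6: W B3 -> L0 hit  d=D]
7: R B2 -> L2 hit  d=D]

DIRTY = [2, 3]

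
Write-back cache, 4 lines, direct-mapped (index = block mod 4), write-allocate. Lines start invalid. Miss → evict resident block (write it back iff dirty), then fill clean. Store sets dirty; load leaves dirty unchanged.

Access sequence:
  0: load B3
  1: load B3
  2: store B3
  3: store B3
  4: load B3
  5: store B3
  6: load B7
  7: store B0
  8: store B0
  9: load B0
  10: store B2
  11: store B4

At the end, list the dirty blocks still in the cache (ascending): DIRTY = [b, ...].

DIRTY = [2, 4]

0: R B3 -> L3 miss  d=-]
1: R B3 -> L3 hit  d=-]
2: W B3 -> L3 hit  d=D]
3: W B3 -> L3 hit  d=D]
4: R B3 -> L3 hit  d=D]
5: W B3 -> L3 hit  d=D]
6: R B7 -> L3 miss wb->B3  d=-]
7: W B0 -> L0 miss  d=D]
8: W B0 -> L0 hit  d=D]
9: R B0 -> L0 hit  d=D]
10: W B2 -> L2 miss  d=D]
11: W B4 -> L0 miss wb->B0  d=D]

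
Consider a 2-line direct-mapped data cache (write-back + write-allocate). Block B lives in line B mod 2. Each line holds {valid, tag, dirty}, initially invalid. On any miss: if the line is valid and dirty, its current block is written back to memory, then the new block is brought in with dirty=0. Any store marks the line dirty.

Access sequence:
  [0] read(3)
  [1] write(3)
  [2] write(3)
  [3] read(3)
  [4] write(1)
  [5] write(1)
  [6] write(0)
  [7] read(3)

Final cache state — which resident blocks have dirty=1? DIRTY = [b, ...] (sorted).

DIRTY = [0]

0: R B3 -> L1 miss  d=-]
1: W B3 -> L1 hit  d=D]
2: W B3 -> L1 hit  d=D]
3: R B3 -> L1 hit  d=D]
4: W B1 -> L1 miss wb->B3  d=D]
5: W B1 -> L1 hit  d=D]
6: W B0 -> L0 miss  d=D]
7: R B3 -> L1 miss wb->B1  d=-]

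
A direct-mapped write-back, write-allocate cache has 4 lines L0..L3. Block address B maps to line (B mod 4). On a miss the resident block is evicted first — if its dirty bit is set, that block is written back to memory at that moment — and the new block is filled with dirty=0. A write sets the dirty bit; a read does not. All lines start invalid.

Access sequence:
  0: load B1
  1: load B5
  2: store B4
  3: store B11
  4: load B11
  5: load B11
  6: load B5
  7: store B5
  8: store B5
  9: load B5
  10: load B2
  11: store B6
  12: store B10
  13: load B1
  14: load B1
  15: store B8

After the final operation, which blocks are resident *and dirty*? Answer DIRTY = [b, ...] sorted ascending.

0: R B1 → L1 miss [-]
1: R B5 → L1 miss [-]
2: W B4 → L0 miss [D]
3: W B11 → L3 miss [D]
4: R B11 → L3 hit [D]
5: R B11 → L3 hit [D]
6: R B5 → L1 hit [-]
7: W B5 → L1 hit [D]
8: W B5 → L1 hit [D]
9: R B5 → L1 hit [D]
10: R B2 → L2 miss [-]
11: W B6 → L2 miss [D]
12: W B10 → L2 miss wb→B6 [D]
13: R B1 → L1 miss wb→B5 [-]
14: R B1 → L1 hit [-]
15: W B8 → L0 miss wb→B4 [D]

DIRTY = [8, 10, 11]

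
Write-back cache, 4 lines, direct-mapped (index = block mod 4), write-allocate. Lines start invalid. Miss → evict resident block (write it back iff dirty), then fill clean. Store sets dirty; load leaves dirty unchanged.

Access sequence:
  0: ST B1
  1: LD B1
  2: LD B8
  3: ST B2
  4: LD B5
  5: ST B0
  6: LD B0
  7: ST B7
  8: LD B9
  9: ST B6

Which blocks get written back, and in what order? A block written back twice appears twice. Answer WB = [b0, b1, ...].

WB = [1, 2]

0: W B1 -> L1 miss  d=D]
1: R B1 -> L1 hit  d=D]
2: R B8 -> L0 miss  d=-]
3: W B2 -> L2 miss  d=D]
4: R B5 -> L1 miss wb->B1  d=-]
5: W B0 -> L0 miss  d=D]
6: R B0 -> L0 hit  d=D]
7: W B7 -> L3 miss  d=D]
8: R B9 -> L1 miss  d=-]
9: W B6 -> L2 miss wb->B2  d=D]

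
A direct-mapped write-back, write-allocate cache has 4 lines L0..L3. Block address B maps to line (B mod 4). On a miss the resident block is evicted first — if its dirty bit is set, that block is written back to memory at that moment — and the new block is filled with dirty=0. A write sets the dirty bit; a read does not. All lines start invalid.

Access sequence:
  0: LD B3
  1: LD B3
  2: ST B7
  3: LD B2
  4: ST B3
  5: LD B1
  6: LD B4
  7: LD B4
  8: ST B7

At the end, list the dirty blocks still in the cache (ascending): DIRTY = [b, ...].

  0 | R B3 → L3 miss [-]
  1 | R B3 → L3 hit [-]
  2 | W B7 → L3 miss [D]
  3 | R B2 → L2 miss [-]
  4 | W B3 → L3 miss wb→B7 [D]
  5 | R B1 → L1 miss [-]
  6 | R B4 → L0 miss [-]
  7 | R B4 → L0 hit [-]
  8 | W B7 → L3 miss wb→B3 [D]

DIRTY = [7]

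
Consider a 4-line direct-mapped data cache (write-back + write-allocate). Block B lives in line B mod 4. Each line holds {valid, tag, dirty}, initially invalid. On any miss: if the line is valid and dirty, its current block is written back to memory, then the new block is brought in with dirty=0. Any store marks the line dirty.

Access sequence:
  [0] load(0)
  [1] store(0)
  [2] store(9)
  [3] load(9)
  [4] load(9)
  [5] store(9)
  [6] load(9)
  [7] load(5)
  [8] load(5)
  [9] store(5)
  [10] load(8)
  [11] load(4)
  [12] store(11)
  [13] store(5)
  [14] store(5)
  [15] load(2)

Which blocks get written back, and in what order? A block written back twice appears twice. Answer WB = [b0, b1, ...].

WB = [9, 0]

  0 | R B0 → L0 miss [-]
  1 | W B0 → L0 hit [D]
  2 | W B9 → L1 miss [D]
  3 | R B9 → L1 hit [D]
  4 | R B9 → L1 hit [D]
  5 | W B9 → L1 hit [D]
  6 | R B9 → L1 hit [D]
  7 | R B5 → L1 miss wb→B9 [-]
  8 | R B5 → L1 hit [-]
  9 | W B5 → L1 hit [D]
  10 | R B8 → L0 miss wb→B0 [-]
  11 | R B4 → L0 miss [-]
  12 | W B11 → L3 miss [D]
  13 | W B5 → L1 hit [D]
  14 | W B5 → L1 hit [D]
  15 | R B2 → L2 miss [-]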